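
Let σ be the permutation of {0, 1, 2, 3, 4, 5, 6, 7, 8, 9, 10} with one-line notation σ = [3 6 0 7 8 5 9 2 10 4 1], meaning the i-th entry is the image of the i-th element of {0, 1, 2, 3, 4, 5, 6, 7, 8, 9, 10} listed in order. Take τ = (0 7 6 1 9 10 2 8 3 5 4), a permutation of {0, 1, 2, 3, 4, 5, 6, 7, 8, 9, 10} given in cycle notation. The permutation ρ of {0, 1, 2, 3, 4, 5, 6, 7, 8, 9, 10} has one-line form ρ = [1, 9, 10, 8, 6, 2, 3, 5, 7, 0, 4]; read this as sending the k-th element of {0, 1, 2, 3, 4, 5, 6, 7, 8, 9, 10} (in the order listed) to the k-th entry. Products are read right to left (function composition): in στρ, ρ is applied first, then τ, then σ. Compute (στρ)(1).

Chase 1: ρ(1) = 9; τ(9) = 10; σ(10) = 1. Hence (στρ)(1) = 1.

1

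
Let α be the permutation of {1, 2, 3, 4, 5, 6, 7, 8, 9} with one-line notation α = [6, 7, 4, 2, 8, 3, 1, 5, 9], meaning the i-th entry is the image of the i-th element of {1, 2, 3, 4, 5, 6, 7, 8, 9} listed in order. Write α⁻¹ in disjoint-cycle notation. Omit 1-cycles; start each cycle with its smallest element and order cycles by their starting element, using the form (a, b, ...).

The cycle decomposition of α is (1, 6, 3, 4, 2, 7)(5, 8).
Reversing each cycle (and rotating so the smallest element leads) gives α⁻¹ = (1, 7, 2, 4, 3, 6)(5, 8).

(1, 7, 2, 4, 3, 6)(5, 8)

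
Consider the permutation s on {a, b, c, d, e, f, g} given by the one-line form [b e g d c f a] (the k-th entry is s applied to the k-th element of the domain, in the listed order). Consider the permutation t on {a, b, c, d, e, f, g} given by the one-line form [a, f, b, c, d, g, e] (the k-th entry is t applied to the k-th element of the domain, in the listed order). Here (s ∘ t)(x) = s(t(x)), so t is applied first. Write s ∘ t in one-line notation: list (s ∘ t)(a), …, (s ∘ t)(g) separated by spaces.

b f e g d a c

(s ∘ t)(x) = s(t(x)). Computing each image: s(t(a)) = s(a) = b, s(t(b)) = s(f) = f, s(t(c)) = s(b) = e, s(t(d)) = s(c) = g, s(t(e)) = s(d) = d, s(t(f)) = s(g) = a, s(t(g)) = s(e) = c.
Hence s ∘ t = [b f e g d a c].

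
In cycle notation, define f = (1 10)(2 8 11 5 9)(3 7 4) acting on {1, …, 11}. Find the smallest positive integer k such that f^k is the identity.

The disjoint cycles have lengths 5, 3, 2, 1.
The order of f is the least common multiple of its cycle lengths: lcm(5, 3, 2) = 30.

30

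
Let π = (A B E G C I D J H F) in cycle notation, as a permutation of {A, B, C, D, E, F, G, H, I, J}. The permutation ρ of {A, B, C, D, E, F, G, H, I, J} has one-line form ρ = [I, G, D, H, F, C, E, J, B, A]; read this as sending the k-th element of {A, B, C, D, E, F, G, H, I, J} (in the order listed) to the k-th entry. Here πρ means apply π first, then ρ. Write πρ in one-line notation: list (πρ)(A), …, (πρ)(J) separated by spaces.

G F B A E I D C H J

(πρ)(x) = ρ(π(x)). Computing each image: ρ(π(A)) = ρ(B) = G, ρ(π(B)) = ρ(E) = F, ρ(π(C)) = ρ(I) = B, ρ(π(D)) = ρ(J) = A, ρ(π(E)) = ρ(G) = E, ρ(π(F)) = ρ(A) = I, ρ(π(G)) = ρ(C) = D, ρ(π(H)) = ρ(F) = C, ρ(π(I)) = ρ(D) = H, ρ(π(J)) = ρ(H) = J.
Hence πρ = [G F B A E I D C H J].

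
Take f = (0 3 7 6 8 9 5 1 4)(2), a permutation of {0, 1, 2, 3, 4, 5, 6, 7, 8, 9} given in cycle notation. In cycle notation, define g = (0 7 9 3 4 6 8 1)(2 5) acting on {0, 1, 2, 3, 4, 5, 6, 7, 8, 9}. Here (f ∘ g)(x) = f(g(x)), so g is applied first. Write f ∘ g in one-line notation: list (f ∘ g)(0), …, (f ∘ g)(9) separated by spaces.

6 3 1 0 8 2 9 5 4 7

(f ∘ g)(x) = f(g(x)). Computing each image: f(g(0)) = f(7) = 6, f(g(1)) = f(0) = 3, f(g(2)) = f(5) = 1, f(g(3)) = f(4) = 0, f(g(4)) = f(6) = 8, f(g(5)) = f(2) = 2, f(g(6)) = f(8) = 9, f(g(7)) = f(9) = 5, f(g(8)) = f(1) = 4, f(g(9)) = f(3) = 7.
Hence f ∘ g = [6 3 1 0 8 2 9 5 4 7].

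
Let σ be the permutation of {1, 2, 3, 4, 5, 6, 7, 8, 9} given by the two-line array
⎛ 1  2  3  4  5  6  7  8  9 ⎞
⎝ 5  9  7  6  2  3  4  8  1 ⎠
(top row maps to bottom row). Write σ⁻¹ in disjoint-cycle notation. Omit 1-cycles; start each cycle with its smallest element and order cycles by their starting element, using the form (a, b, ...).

(1, 9, 2, 5)(3, 6, 4, 7)

First write σ in disjoint cycles: (1, 5, 2, 9)(3, 7, 4, 6).
The inverse reverses every cycle; in canonical form, σ⁻¹ = (1, 9, 2, 5)(3, 6, 4, 7).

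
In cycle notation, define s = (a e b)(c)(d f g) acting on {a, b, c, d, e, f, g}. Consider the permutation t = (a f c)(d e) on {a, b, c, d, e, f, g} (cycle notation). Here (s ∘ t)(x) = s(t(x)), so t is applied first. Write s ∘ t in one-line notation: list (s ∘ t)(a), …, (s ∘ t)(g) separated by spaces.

Chase each element through t then s: a → f → g; b → b → a; c → a → e; d → e → b; e → d → f; f → c → c; g → g → d.
Collecting the images, s ∘ t = [g a e b f c d].

g a e b f c d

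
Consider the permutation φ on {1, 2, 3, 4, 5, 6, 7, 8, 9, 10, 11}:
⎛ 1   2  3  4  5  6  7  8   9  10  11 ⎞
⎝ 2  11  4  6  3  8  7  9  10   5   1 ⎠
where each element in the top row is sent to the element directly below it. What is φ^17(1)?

Tracing 1 → 2 → … returns to 1 after 3 steps, so 1 lies in a 3-cycle (1, 2, 11).
Since the cycle has length 3, φ^17 acts on it the same as φ^2 (17 mod 3 = 2).
Stepping 2 places around the cycle: 1 → 2 → 11.

11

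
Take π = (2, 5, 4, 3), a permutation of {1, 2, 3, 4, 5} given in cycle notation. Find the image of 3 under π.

3 appears in (2, 5, 4, 3); the next entry (wrapping around) is 2.

2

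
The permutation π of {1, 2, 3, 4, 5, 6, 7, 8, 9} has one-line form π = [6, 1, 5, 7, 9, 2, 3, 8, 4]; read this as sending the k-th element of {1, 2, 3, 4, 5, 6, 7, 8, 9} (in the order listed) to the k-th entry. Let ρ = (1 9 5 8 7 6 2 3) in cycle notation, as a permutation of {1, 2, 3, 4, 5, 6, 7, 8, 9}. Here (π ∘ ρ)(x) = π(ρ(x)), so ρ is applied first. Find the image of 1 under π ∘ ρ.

(π ∘ ρ)(1) = π(ρ(1)). ρ(1) = 9, then π(9) = 4. So (π ∘ ρ)(1) = 4.

4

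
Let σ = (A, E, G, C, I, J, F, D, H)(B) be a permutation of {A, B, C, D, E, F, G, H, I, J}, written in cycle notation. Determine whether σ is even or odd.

The cycle lengths are 9, 1.
A cycle of length ℓ contributes ℓ−1 transpositions, so σ is a product of 8 transpositions — even.

even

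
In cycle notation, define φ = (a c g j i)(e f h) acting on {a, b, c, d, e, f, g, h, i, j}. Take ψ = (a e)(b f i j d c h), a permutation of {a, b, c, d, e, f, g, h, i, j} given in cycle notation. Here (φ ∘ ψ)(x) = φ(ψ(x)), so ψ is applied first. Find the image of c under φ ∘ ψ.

(φ ∘ ψ)(c) = φ(ψ(c)). ψ(c) = h, then φ(h) = e. So (φ ∘ ψ)(c) = e.

e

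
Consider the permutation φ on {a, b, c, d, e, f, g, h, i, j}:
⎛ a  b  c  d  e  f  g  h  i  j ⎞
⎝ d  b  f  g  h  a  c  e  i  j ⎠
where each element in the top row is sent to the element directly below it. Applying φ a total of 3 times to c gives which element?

d

Tracing c → f → … returns to c after 5 steps, so c lies in a 5-cycle (a, d, g, c, f).
Stepping 3 places around the cycle: c → f → a → d.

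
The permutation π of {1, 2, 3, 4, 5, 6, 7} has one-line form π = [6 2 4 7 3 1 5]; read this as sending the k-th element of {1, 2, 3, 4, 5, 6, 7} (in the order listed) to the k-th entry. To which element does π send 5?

5 is element number 5 of the domain, and entry number 5 of the one-line form is 3, so π(5) = 3.

3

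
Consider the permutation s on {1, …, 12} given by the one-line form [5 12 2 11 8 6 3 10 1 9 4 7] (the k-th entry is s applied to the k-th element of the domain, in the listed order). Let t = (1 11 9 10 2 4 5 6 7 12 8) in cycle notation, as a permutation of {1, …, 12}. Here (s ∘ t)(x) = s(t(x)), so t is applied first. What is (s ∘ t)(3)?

t(3) = 3, then s(3) = 2; composing gives (s ∘ t)(3) = 2.

2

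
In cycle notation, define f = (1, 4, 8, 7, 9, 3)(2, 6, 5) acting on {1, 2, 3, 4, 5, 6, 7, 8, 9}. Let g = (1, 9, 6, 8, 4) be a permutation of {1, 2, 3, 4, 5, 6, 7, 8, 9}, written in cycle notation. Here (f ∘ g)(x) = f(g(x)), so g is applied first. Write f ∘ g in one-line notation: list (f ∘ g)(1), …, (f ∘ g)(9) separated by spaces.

(f ∘ g)(x) = f(g(x)). Computing each image: f(g(1)) = f(9) = 3, f(g(2)) = f(2) = 6, f(g(3)) = f(3) = 1, f(g(4)) = f(1) = 4, f(g(5)) = f(5) = 2, f(g(6)) = f(8) = 7, f(g(7)) = f(7) = 9, f(g(8)) = f(4) = 8, f(g(9)) = f(6) = 5.
Hence f ∘ g = [3 6 1 4 2 7 9 8 5].

3 6 1 4 2 7 9 8 5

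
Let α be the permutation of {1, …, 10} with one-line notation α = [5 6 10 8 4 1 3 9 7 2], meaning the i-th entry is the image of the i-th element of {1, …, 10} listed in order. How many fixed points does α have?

No element satisfies α(x) = x, so there are 0 fixed points.

0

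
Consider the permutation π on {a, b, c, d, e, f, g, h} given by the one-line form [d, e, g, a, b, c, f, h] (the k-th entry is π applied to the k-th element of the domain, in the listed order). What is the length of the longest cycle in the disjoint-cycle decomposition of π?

Decomposing into disjoint cycles gives (a, d)(b, e)(c, g, f); the longest has length 3.

3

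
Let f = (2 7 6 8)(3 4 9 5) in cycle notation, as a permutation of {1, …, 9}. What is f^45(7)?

7 lies in the 4-cycle (2 7 6 8).
Since the cycle has length 4, f^45 acts on it the same as f^1 (45 mod 4 = 1).
Stepping 1 place around the cycle: 7 → 6.

6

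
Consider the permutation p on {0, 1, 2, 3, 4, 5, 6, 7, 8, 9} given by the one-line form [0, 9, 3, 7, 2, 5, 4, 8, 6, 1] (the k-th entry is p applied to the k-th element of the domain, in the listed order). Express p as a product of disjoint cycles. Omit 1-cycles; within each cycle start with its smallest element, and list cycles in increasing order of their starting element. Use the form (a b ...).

Iterating p from 1 gives 1 → 9 → 1; that is the 2-cycle (1 9).
Repeating from the next unused element and collecting all non-trivial cycles gives (1 9)(2 3 7 8 6 4).

(1 9)(2 3 7 8 6 4)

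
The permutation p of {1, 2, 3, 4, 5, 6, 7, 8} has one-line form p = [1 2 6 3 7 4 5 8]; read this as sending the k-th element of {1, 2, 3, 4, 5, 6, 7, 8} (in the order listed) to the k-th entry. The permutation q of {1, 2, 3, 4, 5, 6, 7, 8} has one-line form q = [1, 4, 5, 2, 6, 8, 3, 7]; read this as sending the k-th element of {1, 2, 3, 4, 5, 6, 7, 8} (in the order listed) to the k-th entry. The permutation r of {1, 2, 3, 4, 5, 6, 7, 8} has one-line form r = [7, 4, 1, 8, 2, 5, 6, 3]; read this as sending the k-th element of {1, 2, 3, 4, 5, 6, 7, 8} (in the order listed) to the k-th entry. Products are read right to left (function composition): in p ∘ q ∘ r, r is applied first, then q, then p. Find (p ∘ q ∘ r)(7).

(p ∘ q ∘ r)(7) = p(q(r(7))). r(7) = 6, then q(6) = 8, then p(8) = 8, so the result is 8.

8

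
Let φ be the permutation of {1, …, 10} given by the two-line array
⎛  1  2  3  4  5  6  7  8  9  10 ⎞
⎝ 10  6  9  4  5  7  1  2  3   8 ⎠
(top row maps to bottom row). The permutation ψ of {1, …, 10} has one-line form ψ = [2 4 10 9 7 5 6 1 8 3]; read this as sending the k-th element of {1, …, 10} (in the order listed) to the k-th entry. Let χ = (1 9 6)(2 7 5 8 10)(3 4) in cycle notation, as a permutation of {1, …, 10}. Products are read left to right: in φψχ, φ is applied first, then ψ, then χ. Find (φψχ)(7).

7

Apply the permutations in order: φ(7) = 1, then ψ(1) = 2, then χ(2) = 7. So (φψχ)(7) = 7.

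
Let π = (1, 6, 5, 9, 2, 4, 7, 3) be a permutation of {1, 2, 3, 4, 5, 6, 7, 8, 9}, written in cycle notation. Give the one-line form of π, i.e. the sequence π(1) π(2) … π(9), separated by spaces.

6 4 1 7 9 5 3 8 2

Each element maps to the next entry in its cycle (wrapping to the front): 1→6, 2→4, 3→1, 4→7, 5→9, 6→5, 7→3, 8→8, 9→2.
So the one-line form is 6 4 1 7 9 5 3 8 2.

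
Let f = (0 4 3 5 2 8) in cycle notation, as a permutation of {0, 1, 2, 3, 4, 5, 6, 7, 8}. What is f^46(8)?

5

8 lies in the 6-cycle (0 4 3 5 2 8).
On a 6-cycle, f^6 is the identity, so f^46 = f^4 there (46 ≡ 4 mod 6).
Advancing 4 steps from 8: 8 → 0 → 4 → 3 → 5.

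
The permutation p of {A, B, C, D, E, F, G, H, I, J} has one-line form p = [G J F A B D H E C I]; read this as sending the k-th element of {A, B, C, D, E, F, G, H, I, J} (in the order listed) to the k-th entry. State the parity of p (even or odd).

odd

In disjoint-cycle form the cycle lengths are 10.
A cycle of length ℓ contributes ℓ−1 transpositions, so p is a product of 9 transpositions — odd.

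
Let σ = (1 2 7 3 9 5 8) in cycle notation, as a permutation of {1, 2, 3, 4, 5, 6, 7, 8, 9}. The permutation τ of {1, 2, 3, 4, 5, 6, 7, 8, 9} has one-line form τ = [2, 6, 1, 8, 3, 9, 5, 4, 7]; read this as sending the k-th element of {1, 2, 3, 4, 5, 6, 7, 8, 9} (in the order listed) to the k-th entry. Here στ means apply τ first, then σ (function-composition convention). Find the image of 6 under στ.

(στ)(6) = σ(τ(6)). τ(6) = 9, then σ(9) = 5. So (στ)(6) = 5.

5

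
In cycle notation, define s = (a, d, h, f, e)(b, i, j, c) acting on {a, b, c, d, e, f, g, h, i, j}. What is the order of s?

20

The cycle type of s is (5, 4, 1).
The order is lcm(5, 4) = 20.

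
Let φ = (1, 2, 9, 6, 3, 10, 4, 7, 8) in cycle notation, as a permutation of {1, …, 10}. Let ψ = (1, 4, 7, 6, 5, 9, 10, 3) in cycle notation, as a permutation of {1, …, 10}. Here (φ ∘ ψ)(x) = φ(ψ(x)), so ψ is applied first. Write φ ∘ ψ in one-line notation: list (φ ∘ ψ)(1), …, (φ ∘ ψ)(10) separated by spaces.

(φ ∘ ψ)(x) = φ(ψ(x)). Computing each image: φ(ψ(1)) = φ(4) = 7, φ(ψ(2)) = φ(2) = 9, φ(ψ(3)) = φ(1) = 2, φ(ψ(4)) = φ(7) = 8, φ(ψ(5)) = φ(9) = 6, φ(ψ(6)) = φ(5) = 5, φ(ψ(7)) = φ(6) = 3, φ(ψ(8)) = φ(8) = 1, φ(ψ(9)) = φ(10) = 4, φ(ψ(10)) = φ(3) = 10.
Hence φ ∘ ψ = [7 9 2 8 6 5 3 1 4 10].

7 9 2 8 6 5 3 1 4 10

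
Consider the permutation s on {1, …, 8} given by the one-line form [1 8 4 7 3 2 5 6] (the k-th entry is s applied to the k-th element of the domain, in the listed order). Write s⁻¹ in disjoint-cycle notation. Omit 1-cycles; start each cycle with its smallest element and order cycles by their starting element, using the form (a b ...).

First write s in disjoint cycles: (2 8 6)(3 4 7 5).
The inverse reverses every cycle; in canonical form, s⁻¹ = (2 6 8)(3 5 7 4).

(2 6 8)(3 5 7 4)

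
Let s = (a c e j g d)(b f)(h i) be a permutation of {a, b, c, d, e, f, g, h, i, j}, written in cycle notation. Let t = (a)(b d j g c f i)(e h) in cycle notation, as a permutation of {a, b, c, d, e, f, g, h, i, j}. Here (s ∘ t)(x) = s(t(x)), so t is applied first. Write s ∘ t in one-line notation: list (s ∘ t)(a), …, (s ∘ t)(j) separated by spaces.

Chase each element through t then s: a → a → c; b → d → a; c → f → b; d → j → g; e → h → i; f → i → h; g → c → e; h → e → j; i → b → f; j → g → d.
Collecting the images, s ∘ t = [c a b g i h e j f d].

c a b g i h e j f d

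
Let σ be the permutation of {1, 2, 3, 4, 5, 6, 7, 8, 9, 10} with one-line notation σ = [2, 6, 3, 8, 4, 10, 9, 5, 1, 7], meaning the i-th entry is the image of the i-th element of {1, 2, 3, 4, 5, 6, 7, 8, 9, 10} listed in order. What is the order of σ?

The disjoint-cycle form of σ has cycle lengths 6, 3, 1.
The order of σ is the least common multiple of its cycle lengths: lcm(6, 3) = 6.

6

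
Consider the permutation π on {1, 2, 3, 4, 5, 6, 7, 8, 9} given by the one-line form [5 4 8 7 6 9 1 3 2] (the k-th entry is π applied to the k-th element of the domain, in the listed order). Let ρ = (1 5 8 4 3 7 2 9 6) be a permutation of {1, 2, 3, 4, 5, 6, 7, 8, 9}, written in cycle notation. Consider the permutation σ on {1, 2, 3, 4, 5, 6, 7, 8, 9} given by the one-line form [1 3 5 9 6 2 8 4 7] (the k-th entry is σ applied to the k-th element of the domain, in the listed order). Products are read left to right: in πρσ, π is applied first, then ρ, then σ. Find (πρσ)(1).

4

Apply the permutations in order: π(1) = 5, then ρ(5) = 8, then σ(8) = 4. So (πρσ)(1) = 4.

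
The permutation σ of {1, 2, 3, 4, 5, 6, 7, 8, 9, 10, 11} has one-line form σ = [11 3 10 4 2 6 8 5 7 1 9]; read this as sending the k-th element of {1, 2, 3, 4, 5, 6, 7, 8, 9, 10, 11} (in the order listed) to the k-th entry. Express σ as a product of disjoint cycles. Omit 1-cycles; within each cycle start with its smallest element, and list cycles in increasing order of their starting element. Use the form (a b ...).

(1 11 9 7 8 5 2 3 10)

Start at 1 and follow images: 1 → 11 → 9 → 7 → 8 → 5 → 2 → 3 → 10 → 1, giving the cycle (1 11 9 7 8 5 2 3 10).
Repeating from the next unused element and collecting all non-trivial cycles gives (1 11 9 7 8 5 2 3 10).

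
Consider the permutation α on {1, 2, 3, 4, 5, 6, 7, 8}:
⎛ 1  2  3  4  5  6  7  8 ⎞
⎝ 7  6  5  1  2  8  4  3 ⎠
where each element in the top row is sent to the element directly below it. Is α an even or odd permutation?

In disjoint-cycle form the cycle lengths are 5, 3.
A cycle of length ℓ contributes ℓ−1 transpositions, so α is a product of 4 + 2 = 6 transpositions — even.

even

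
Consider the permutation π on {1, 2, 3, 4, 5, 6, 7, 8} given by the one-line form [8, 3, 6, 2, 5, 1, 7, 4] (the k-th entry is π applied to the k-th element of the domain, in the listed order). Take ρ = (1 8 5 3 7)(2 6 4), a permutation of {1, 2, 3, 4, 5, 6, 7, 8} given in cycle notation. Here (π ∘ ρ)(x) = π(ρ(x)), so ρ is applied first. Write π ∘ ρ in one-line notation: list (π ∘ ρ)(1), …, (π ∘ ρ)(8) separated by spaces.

4 1 7 3 6 2 8 5

(π ∘ ρ)(x) = π(ρ(x)). Computing each image: π(ρ(1)) = π(8) = 4, π(ρ(2)) = π(6) = 1, π(ρ(3)) = π(7) = 7, π(ρ(4)) = π(2) = 3, π(ρ(5)) = π(3) = 6, π(ρ(6)) = π(4) = 2, π(ρ(7)) = π(1) = 8, π(ρ(8)) = π(5) = 5.
Hence π ∘ ρ = [4 1 7 3 6 2 8 5].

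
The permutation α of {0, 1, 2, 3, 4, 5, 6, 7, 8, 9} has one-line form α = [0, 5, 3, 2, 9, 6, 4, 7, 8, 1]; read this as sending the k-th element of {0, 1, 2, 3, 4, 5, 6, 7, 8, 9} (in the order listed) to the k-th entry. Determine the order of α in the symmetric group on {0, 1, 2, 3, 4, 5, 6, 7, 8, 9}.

The disjoint-cycle form of α has cycle lengths 5, 2, 1, 1, 1.
Since disjoint cycles commute, ord(α) = lcm(5, 2) = 10.

10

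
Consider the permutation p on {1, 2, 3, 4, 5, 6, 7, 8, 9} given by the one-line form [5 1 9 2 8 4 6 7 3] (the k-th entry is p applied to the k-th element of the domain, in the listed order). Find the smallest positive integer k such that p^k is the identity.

Decomposing into disjoint cycles gives cycle lengths 7, 2.
The order is lcm(7, 2) = 14.

14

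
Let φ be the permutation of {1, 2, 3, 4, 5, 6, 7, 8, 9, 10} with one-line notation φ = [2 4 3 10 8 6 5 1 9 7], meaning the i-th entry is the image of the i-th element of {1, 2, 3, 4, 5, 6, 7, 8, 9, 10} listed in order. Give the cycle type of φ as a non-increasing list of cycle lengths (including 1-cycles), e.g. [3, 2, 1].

[7, 1, 1, 1]

The disjoint cycles are (1, 2, 4, 10, 7, 5, 8)(3)(6)(9), with lengths 7, 1, 1, 1 in non-increasing order.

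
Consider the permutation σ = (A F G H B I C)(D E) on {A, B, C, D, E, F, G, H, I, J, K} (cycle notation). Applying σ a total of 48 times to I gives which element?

I lies in the 7-cycle (A F G H B I C).
On a 7-cycle, σ^7 is the identity, so σ^48 = σ^6 there (48 ≡ 6 mod 7).
Stepping 6 places around the cycle: I → C → A → F → G → H → B.

B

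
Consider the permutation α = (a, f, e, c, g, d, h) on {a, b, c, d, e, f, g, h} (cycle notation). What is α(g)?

d

g appears in (a, f, e, c, g, d, h); the next entry (wrapping around) is d.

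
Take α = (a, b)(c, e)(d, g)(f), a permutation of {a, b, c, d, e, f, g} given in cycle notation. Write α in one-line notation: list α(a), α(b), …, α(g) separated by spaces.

Reading each image from the cycles: a↦b, b↦a, c↦e, d↦g, e↦c, f↦f, g↦d.
So the one-line form is b a e g c f d.

b a e g c f d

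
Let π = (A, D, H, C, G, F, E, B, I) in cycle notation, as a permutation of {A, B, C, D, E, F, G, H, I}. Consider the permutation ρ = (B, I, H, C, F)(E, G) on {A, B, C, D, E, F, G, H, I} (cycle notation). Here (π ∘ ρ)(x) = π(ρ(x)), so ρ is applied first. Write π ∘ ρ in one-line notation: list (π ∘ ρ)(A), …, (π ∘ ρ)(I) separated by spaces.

Chase each element through ρ then π: A → A → D; B → I → A; C → F → E; D → D → H; E → G → F; F → B → I; G → E → B; H → C → G; I → H → C.
Collecting the images, π ∘ ρ = [D A E H F I B G C].

D A E H F I B G C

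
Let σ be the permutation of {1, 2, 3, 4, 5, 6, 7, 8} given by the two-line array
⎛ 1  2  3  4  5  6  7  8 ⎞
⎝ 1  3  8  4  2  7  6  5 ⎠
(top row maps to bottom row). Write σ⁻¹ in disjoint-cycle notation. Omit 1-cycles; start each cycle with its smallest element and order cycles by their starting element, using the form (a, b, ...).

(2, 5, 8, 3)(6, 7)

The cycle decomposition of σ is (2, 3, 8, 5)(6, 7).
The inverse reverses every cycle; in canonical form, σ⁻¹ = (2, 5, 8, 3)(6, 7).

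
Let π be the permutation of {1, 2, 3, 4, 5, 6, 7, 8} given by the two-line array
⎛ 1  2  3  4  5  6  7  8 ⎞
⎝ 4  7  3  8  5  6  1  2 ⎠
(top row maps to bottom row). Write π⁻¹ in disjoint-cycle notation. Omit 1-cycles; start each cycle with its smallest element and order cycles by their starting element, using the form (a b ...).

The cycle decomposition of π is (1 4 8 2 7).
Reversing each cycle (and rotating so the smallest element leads) gives π⁻¹ = (1 7 2 8 4).

(1 7 2 8 4)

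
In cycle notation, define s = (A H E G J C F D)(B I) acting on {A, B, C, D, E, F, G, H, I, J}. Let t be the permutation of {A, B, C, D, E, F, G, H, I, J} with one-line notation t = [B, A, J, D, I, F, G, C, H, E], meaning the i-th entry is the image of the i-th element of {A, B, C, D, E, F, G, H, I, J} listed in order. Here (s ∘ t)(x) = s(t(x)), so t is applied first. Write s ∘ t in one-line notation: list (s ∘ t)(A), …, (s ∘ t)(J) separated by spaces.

(s ∘ t)(x) = s(t(x)). Computing each image: s(t(A)) = s(B) = I, s(t(B)) = s(A) = H, s(t(C)) = s(J) = C, s(t(D)) = s(D) = A, s(t(E)) = s(I) = B, s(t(F)) = s(F) = D, s(t(G)) = s(G) = J, s(t(H)) = s(C) = F, s(t(I)) = s(H) = E, s(t(J)) = s(E) = G.
Hence s ∘ t = [I H C A B D J F E G].

I H C A B D J F E G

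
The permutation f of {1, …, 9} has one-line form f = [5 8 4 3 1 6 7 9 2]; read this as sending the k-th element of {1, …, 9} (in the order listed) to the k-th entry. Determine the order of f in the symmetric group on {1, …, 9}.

6

The disjoint-cycle form of f has cycle lengths 3, 2, 2, 1, 1.
Since disjoint cycles commute, ord(f) = lcm(3, 2, 2) = 6.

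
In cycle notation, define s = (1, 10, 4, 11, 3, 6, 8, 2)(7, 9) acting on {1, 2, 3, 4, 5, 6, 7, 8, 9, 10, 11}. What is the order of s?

8

The disjoint cycles have lengths 8, 2, 1.
Since disjoint cycles commute, ord(s) = lcm(8, 2) = 8.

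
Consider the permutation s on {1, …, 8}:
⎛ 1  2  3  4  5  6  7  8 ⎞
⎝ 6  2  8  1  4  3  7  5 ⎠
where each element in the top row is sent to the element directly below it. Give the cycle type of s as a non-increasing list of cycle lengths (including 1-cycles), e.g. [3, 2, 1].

The disjoint cycles are (1 6 3 8 5 4)(2)(7), with lengths 6, 1, 1 in non-increasing order.

[6, 1, 1]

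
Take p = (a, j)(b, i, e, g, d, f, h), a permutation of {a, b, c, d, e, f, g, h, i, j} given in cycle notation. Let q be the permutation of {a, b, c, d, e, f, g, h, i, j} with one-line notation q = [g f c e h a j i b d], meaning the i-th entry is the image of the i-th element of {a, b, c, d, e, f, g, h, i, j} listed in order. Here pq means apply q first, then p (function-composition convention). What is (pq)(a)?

d

q(a) = g, then p(g) = d; composing gives (pq)(a) = d.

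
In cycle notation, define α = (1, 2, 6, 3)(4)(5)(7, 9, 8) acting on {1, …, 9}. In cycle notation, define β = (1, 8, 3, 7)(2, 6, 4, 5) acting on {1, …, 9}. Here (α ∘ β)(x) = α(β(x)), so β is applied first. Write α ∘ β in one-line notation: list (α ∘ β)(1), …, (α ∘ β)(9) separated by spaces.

(α ∘ β)(x) = α(β(x)). Computing each image: α(β(1)) = α(8) = 7, α(β(2)) = α(6) = 3, α(β(3)) = α(7) = 9, α(β(4)) = α(5) = 5, α(β(5)) = α(2) = 6, α(β(6)) = α(4) = 4, α(β(7)) = α(1) = 2, α(β(8)) = α(3) = 1, α(β(9)) = α(9) = 8.
Hence α ∘ β = [7 3 9 5 6 4 2 1 8].

7 3 9 5 6 4 2 1 8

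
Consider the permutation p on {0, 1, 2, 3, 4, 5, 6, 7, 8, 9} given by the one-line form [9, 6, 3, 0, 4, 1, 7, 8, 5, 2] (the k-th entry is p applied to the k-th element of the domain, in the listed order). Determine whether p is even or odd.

In disjoint-cycle form the cycle lengths are 5, 4, 1.
A cycle is odd iff its length is even; p has 1 even-length cycle, so sgn(p) = (−1)^1 and p is odd.

odd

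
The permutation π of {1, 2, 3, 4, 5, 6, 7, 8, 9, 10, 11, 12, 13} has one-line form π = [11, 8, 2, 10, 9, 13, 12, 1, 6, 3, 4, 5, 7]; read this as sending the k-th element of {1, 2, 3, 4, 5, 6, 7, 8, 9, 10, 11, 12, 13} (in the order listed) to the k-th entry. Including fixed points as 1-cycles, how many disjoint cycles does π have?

The cycle decomposition is (1 11 4 10 3 2 8)(5 9 6 13 7 12), which has 2 cycles (counting 1-cycles).

2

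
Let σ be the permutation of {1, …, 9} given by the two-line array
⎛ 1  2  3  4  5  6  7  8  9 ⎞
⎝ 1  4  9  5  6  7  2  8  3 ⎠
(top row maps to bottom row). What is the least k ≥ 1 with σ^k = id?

Decomposing into disjoint cycles gives cycle lengths 5, 2, 1, 1.
Since disjoint cycles commute, ord(σ) = lcm(5, 2) = 10.

10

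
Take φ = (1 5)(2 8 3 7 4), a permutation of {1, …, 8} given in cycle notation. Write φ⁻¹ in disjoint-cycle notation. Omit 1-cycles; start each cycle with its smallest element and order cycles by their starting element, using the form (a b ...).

(1 5)(2 4 7 3 8)

If φ sends a → b within a cycle, φ⁻¹ sends b → a; equivalently, reverse each cycle.
After reversing and putting each cycle's least element first, φ⁻¹ = (1 5)(2 4 7 3 8).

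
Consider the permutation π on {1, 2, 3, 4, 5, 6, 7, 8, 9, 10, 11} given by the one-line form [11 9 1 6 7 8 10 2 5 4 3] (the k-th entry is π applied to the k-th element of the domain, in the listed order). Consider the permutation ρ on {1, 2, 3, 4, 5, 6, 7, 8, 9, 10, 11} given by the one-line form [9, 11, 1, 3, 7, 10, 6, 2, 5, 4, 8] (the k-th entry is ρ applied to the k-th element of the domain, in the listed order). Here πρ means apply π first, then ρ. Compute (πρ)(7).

(πρ)(7) = ρ(π(7)). π(7) = 10, then ρ(10) = 4. So (πρ)(7) = 4.

4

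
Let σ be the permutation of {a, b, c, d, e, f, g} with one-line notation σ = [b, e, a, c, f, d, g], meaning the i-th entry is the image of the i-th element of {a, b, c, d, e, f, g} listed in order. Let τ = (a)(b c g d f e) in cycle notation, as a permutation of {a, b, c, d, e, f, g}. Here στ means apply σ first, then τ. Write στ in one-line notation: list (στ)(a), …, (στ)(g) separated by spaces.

For each element, apply σ then τ: a → b → c; b → e → b; c → a → a; d → c → g; e → f → e; f → d → f; g → g → d.
So στ in one-line form is c b a g e f d.

c b a g e f d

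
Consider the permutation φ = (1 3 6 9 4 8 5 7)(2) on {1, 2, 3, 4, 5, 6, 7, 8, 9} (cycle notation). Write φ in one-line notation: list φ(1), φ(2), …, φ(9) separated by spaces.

3 2 6 8 7 9 1 5 4

Each element maps to the next entry in its cycle (wrapping to the front): 1→3, 2→2, 3→6, 4→8, 5→7, 6→9, 7→1, 8→5, 9→4.
Listing these in domain order gives 3 2 6 8 7 9 1 5 4.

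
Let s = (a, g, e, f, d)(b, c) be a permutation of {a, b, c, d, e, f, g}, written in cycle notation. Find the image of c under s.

b

In the cycle (b, c), c is followed by b, so s(c) = b.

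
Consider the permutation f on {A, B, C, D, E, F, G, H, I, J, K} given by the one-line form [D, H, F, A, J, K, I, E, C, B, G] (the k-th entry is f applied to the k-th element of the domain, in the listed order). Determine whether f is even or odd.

even

In disjoint-cycle form the cycle lengths are 5, 4, 2.
A cycle of length ℓ contributes ℓ−1 transpositions, so f is a product of 4 + 3 + 1 = 8 transpositions — even.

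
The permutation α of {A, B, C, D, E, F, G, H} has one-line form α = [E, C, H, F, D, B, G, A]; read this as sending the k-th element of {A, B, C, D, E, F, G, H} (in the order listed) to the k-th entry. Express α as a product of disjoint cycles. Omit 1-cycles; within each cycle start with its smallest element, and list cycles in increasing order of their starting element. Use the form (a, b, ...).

Start at A and follow images: A → E → D → F → B → C → H → A, giving the cycle (A, E, D, F, B, C, H).
Continuing from each remaining unvisited element yields (A, E, D, F, B, C, H).

(A, E, D, F, B, C, H)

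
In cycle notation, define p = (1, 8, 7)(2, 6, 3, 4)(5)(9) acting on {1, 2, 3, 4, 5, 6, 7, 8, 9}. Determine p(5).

The 1-cycle (5) fixes 5, so p(5) = 5.

5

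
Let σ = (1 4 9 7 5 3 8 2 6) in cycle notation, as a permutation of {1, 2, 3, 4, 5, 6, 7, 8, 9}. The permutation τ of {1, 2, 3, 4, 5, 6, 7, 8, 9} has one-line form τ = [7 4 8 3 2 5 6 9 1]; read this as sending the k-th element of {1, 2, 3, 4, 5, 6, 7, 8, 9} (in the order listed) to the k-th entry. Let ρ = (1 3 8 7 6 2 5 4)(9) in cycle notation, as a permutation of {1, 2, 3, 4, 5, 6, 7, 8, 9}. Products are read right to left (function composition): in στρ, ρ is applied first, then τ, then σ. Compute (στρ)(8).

(στρ)(8) = σ(τ(ρ(8))). ρ(8) = 7, then τ(7) = 6, then σ(6) = 1, so the result is 1.

1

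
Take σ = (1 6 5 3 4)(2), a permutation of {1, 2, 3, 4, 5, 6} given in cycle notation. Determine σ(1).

Within (1 6 5 3 4), 1 ↦ 6.

6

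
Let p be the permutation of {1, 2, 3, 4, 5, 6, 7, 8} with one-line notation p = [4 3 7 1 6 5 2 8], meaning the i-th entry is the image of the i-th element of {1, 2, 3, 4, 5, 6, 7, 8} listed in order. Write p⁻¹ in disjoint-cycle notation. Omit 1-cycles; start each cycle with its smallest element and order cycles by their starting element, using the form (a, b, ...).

(1, 4)(2, 7, 3)(5, 6)

The cycle decomposition of p is (1, 4)(2, 3, 7)(5, 6).
Reversing each cycle (and rotating so the smallest element leads) gives p⁻¹ = (1, 4)(2, 7, 3)(5, 6).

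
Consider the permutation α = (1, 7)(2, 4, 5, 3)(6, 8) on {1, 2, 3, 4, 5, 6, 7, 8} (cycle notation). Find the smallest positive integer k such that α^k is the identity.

4

The disjoint cycles have lengths 4, 2, 2.
The order of α is the least common multiple of its cycle lengths: lcm(4, 2, 2) = 4.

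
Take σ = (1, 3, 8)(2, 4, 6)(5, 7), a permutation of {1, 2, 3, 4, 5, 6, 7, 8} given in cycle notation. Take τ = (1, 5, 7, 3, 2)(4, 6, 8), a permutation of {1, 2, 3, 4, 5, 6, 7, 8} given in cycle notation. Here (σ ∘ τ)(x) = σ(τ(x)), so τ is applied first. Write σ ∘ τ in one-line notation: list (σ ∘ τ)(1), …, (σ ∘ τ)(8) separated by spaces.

7 3 4 2 5 1 8 6

(σ ∘ τ)(x) = σ(τ(x)). Computing each image: σ(τ(1)) = σ(5) = 7, σ(τ(2)) = σ(1) = 3, σ(τ(3)) = σ(2) = 4, σ(τ(4)) = σ(6) = 2, σ(τ(5)) = σ(7) = 5, σ(τ(6)) = σ(8) = 1, σ(τ(7)) = σ(3) = 8, σ(τ(8)) = σ(4) = 6.
Hence σ ∘ τ = [7 3 4 2 5 1 8 6].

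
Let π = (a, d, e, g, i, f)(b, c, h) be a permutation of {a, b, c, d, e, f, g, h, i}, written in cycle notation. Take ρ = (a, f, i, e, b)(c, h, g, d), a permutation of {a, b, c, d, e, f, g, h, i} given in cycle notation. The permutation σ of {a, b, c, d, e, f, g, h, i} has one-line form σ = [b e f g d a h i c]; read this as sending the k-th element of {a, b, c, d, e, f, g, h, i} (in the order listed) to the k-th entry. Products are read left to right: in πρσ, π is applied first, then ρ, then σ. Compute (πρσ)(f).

a

Chase f: π(f) = a; ρ(a) = f; σ(f) = a. Hence (πρσ)(f) = a.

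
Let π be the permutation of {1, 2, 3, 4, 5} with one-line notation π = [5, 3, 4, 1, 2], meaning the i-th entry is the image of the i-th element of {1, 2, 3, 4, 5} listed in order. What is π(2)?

2 is element number 2 of the domain, and entry number 2 of the one-line form is 3, so π(2) = 3.

3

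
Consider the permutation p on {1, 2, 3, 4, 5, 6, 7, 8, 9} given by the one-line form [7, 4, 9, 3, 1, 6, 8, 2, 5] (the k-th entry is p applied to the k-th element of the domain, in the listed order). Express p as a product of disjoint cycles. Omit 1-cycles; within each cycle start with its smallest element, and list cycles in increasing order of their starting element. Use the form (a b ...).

(1 7 8 2 4 3 9 5)

Start at 1 and follow images: 1 → 7 → 8 → 2 → 4 → 3 → 9 → 5 → 1, giving the cycle (1 7 8 2 4 3 9 5).
Repeating from the next unused element and collecting all non-trivial cycles gives (1 7 8 2 4 3 9 5).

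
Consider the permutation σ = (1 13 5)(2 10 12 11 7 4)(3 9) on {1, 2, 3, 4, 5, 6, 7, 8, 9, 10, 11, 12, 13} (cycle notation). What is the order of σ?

6

The cycle type of σ is (6, 3, 2, 1, 1).
The order of σ is the least common multiple of its cycle lengths: lcm(6, 3, 2) = 6.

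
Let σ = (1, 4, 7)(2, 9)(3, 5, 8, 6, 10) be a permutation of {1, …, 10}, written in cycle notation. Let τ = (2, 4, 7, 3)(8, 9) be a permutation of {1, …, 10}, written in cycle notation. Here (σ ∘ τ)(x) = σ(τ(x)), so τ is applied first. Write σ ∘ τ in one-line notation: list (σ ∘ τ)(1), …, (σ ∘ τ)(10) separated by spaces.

4 7 9 1 8 10 5 2 6 3

(σ ∘ τ)(x) = σ(τ(x)). Computing each image: σ(τ(1)) = σ(1) = 4, σ(τ(2)) = σ(4) = 7, σ(τ(3)) = σ(2) = 9, σ(τ(4)) = σ(7) = 1, σ(τ(5)) = σ(5) = 8, σ(τ(6)) = σ(6) = 10, σ(τ(7)) = σ(3) = 5, σ(τ(8)) = σ(9) = 2, σ(τ(9)) = σ(8) = 6, σ(τ(10)) = σ(10) = 3.
Hence σ ∘ τ = [4 7 9 1 8 10 5 2 6 3].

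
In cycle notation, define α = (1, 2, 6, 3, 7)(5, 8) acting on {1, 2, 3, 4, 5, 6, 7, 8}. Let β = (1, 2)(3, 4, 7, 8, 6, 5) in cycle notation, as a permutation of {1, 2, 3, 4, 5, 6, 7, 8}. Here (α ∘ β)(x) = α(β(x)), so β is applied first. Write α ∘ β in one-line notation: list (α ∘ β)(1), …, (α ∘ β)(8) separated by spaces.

6 2 4 1 7 8 5 3

(α ∘ β)(x) = α(β(x)). Computing each image: α(β(1)) = α(2) = 6, α(β(2)) = α(1) = 2, α(β(3)) = α(4) = 4, α(β(4)) = α(7) = 1, α(β(5)) = α(3) = 7, α(β(6)) = α(5) = 8, α(β(7)) = α(8) = 5, α(β(8)) = α(6) = 3.
Hence α ∘ β = [6 2 4 1 7 8 5 3].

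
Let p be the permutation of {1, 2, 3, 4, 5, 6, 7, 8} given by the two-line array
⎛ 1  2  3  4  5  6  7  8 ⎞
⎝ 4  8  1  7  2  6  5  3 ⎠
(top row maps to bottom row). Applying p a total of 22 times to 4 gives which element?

Tracing 4 → 7 → … returns to 4 after 7 steps, so 4 lies in a 7-cycle (1, 4, 7, 5, 2, 8, 3).
Powers repeat with period 7 on this cycle, and 22 mod 7 = 1, so p^22(4) = p^1(4).
Stepping 1 place around the cycle: 4 → 7.

7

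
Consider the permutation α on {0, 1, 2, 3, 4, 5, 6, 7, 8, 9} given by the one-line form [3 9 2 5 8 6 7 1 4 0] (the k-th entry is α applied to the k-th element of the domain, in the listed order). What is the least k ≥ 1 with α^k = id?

14

Writing α as disjoint cycles, the cycle lengths are 7, 2, 1.
The order of α is the least common multiple of its cycle lengths: lcm(7, 2) = 14.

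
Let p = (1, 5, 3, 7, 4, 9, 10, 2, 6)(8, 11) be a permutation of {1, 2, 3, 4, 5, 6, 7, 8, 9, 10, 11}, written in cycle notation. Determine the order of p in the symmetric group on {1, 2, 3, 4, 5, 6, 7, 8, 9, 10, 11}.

18

The cycle type of p is (9, 2).
The order is lcm(9, 2) = 18.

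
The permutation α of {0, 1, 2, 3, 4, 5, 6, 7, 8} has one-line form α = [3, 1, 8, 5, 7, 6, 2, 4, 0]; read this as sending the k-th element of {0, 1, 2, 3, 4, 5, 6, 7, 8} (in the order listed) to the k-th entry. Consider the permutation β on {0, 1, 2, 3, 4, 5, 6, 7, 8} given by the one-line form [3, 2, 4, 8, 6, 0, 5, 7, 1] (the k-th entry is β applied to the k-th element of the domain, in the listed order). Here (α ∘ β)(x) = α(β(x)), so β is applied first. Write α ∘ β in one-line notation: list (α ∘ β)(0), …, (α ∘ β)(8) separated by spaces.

5 8 7 0 2 3 6 4 1

(α ∘ β)(x) = α(β(x)). Computing each image: α(β(0)) = α(3) = 5, α(β(1)) = α(2) = 8, α(β(2)) = α(4) = 7, α(β(3)) = α(8) = 0, α(β(4)) = α(6) = 2, α(β(5)) = α(0) = 3, α(β(6)) = α(5) = 6, α(β(7)) = α(7) = 4, α(β(8)) = α(1) = 1.
Hence α ∘ β = [5 8 7 0 2 3 6 4 1].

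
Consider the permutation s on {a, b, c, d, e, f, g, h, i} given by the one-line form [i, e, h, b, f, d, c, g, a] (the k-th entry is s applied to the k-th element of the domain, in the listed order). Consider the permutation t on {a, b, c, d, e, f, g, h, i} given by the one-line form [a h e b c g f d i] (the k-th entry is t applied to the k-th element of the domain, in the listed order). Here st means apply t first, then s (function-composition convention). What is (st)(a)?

i

t(a) = a, then s(a) = i; composing gives (st)(a) = i.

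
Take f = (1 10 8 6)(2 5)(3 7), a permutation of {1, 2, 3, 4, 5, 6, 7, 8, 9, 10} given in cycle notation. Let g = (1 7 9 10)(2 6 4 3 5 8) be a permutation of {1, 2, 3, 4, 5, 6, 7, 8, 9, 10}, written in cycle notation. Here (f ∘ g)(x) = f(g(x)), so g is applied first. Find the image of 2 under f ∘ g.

First apply g: g(2) = 6, then f(6) = 1. Thus (f ∘ g)(2) = 1.

1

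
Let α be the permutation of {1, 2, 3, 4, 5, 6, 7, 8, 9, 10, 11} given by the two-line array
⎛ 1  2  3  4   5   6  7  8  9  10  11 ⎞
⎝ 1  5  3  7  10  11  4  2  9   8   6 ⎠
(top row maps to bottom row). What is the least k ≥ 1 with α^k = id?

4

The disjoint-cycle form of α has cycle lengths 4, 2, 2, 1, 1, 1.
Since disjoint cycles commute, ord(α) = lcm(4, 2, 2) = 4.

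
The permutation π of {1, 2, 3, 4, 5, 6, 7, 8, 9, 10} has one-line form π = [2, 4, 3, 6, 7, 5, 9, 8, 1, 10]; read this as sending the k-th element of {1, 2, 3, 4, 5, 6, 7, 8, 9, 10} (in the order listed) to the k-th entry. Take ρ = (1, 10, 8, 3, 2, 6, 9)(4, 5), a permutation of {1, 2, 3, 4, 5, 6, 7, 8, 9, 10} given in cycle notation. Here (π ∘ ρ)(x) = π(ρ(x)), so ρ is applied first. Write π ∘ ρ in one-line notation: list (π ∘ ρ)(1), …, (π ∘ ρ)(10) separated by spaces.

10 5 4 7 6 1 9 3 2 8

(π ∘ ρ)(x) = π(ρ(x)). Computing each image: π(ρ(1)) = π(10) = 10, π(ρ(2)) = π(6) = 5, π(ρ(3)) = π(2) = 4, π(ρ(4)) = π(5) = 7, π(ρ(5)) = π(4) = 6, π(ρ(6)) = π(9) = 1, π(ρ(7)) = π(7) = 9, π(ρ(8)) = π(3) = 3, π(ρ(9)) = π(1) = 2, π(ρ(10)) = π(8) = 8.
Hence π ∘ ρ = [10 5 4 7 6 1 9 3 2 8].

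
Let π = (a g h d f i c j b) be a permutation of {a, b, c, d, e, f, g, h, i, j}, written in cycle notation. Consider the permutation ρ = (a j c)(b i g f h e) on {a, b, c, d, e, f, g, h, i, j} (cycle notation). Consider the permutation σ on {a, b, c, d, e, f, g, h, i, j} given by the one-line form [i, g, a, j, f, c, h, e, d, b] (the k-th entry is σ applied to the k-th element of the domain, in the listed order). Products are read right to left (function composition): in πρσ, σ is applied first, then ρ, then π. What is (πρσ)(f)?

(πρσ)(f) = π(ρ(σ(f))). σ(f) = c, then ρ(c) = a, then π(a) = g, so the result is g.

g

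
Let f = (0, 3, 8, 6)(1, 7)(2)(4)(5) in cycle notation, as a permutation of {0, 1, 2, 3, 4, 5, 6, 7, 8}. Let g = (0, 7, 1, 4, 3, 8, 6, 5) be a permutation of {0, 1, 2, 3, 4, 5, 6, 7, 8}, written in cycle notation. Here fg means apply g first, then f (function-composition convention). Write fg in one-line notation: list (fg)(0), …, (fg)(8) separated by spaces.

Chase each element through g then f: 0 → 7 → 1; 1 → 4 → 4; 2 → 2 → 2; 3 → 8 → 6; 4 → 3 → 8; 5 → 0 → 3; 6 → 5 → 5; 7 → 1 → 7; 8 → 6 → 0.
So fg in one-line form is 1 4 2 6 8 3 5 7 0.

1 4 2 6 8 3 5 7 0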